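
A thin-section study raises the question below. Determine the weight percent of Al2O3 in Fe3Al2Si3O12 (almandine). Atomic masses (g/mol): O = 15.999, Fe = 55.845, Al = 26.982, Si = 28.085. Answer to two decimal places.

Molar mass of Fe3Al2Si3O12 = 3×55.845 + 2×26.982 + 3×28.085 + 12×15.999 = 497.742 g/mol.
Each formula unit contains 2 Al, equivalent to 2/2 = 1.0000 mol Al2O3.
M(Al2O3) = 2×26.982 + 3×15.999 = 101.961 g/mol.
Mass of Al2O3 per formula unit = 1.0000 × 101.961 = 101.961 g.
Al2O3 wt% = 101.961 / 497.742 × 100 = 20.48%.

20.48 wt%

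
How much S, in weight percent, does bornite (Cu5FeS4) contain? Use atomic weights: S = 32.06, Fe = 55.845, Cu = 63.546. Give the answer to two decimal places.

25.56 weight percent

Molar mass of Cu5FeS4: 5·63.546 + 1·55.845 + 4·32.06 = 501.815 g/mol.
Mass of S per formula unit: 4 × 32.06 = 128.240 g.
Weight fraction S = 128.240 / 501.815 = 0.2556.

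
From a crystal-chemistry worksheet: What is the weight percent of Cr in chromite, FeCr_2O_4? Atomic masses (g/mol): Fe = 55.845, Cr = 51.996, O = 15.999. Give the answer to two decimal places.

46.46 mass %

Molar mass of FeCr_2O_4: 1·55.845 + 2·51.996 + 4·15.999 = 223.833 g/mol.
Mass of Cr per formula unit: 2 × 51.996 = 103.992 g.
Weight fraction Cr = 103.992 / 223.833 = 0.4646.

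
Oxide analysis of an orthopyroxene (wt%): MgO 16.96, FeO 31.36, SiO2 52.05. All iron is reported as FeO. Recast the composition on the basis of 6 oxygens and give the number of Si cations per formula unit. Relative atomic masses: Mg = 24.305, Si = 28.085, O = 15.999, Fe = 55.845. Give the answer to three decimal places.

MgO (M=40.304): mol = 0.42080; Mg = 0.42080, O = 0.42080.
FeO (M=71.844): mol = 0.43650; Fe = 0.43650, O = 0.43650.
SiO2 (M=60.083): mol = 0.86630; Si = 0.86630, O = 1.73260.
ΣO = 2.58990; factor = 6/ΣO = 2.31669.
Si apfu = 0.86630 × 2.31669 = 2.007.

2.007 Si apfu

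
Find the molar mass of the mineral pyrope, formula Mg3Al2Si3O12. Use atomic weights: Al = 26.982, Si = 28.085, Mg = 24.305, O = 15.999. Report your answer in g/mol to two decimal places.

M = 3·24.305 + 2·26.982 + 3·28.085 + 12·15.999

403.12 g/mol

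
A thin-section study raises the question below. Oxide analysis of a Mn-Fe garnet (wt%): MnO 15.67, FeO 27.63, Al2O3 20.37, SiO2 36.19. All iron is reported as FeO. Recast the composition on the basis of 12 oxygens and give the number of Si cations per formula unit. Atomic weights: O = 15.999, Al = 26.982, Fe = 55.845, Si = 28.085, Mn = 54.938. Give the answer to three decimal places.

MnO: 15.67/70.937 = 0.22090 mol → 0.22090 mol Mn, 0.22090 mol O.
FeO: 27.63/71.844 = 0.38458 mol → 0.38458 mol Fe, 0.38458 mol O.
Al2O3: 20.37/101.961 = 0.19978 mol → 0.39956 mol Al, 0.59934 mol O.
SiO2: 36.19/60.083 = 0.60233 mol → 0.60233 mol Si, 1.20466 mol O.
Total oxygen = 2.40948 mol. Normalization factor = 12/2.40948 = 4.98033.
Si per 12 O = 0.60233 × 4.98033 = 3.000.

3.000 Si apfu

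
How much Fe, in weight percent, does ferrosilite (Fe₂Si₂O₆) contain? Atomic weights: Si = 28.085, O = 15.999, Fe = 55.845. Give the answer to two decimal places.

42.33 weight percent

M(Fe₂Si₂O₆) = 263.854 g/mol.
Fe contributes 2 × 55.845 = 111.690 g per mole.
111.690/263.854 = 0.4233 → 42.33%.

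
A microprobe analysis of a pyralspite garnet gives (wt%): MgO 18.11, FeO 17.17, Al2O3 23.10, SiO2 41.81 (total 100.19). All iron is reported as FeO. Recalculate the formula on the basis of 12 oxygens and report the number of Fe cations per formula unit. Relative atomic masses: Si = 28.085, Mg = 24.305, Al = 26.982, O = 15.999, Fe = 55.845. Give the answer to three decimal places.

1.039 Fe apfu

MgO (M=40.304): mol = 0.44934; Mg = 0.44934, O = 0.44934.
FeO (M=71.844): mol = 0.23899; Fe = 0.23899, O = 0.23899.
Al2O3 (M=101.961): mol = 0.22656; Al = 0.45312, O = 0.67968.
SiO2 (M=60.083): mol = 0.69587; Si = 0.69587, O = 1.39174.
ΣO = 2.75975; factor = 12/ΣO = 4.34822.
Fe apfu = 0.23899 × 4.34822 = 1.039.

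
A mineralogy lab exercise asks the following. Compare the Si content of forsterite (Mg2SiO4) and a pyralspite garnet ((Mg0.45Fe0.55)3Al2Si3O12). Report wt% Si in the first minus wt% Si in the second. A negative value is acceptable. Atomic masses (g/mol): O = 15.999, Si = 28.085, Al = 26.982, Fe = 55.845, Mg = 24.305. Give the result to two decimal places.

M(Mg2SiO4) = 140.691 g/mol, so wt% Si = 28.085/140.691 × 100 = 19.96%.
M((Mg0.45Fe0.55)3Al2Si3O12) = 455.163 g/mol, so wt% Si = 84.255/455.163 × 100 = 18.51%.
19.96 − 18.51 = 1.45 pp.

1.45 percentage points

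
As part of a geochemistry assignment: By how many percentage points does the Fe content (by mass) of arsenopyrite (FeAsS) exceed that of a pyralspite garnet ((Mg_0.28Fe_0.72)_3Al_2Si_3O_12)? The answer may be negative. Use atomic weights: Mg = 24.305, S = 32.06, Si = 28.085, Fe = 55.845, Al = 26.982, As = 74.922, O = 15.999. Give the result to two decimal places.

Fe in FeAsS: molar mass 162.827 g/mol; 1×55.845 = 55.845 g → 34.30 wt%.
Fe in (Mg_0.28Fe_0.72)_3Al_2Si_3O_12: molar mass 471.248 g/mol; 2.16×55.845 = 120.625 g → 25.60 wt%.
Difference = 34.30 − 25.60 = 8.70 percentage points.

8.70 percentage points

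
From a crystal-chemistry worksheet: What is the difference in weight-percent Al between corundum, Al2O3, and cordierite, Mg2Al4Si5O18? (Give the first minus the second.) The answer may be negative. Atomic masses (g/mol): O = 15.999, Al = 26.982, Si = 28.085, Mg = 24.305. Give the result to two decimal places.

First mineral: 53.964 g Al in 101.961 g formula = 52.93 wt% Al.
Second mineral: 107.928 g Al in 584.945 g formula = 18.45 wt% Al.
52.93% − 18.45% gives a difference of 34.48 percentage points.

34.48 percentage points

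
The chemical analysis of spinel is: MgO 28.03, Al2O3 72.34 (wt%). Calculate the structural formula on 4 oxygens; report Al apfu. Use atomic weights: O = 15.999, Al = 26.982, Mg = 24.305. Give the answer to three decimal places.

2.010 Al apfu

MgO: 28.03/40.304 = 0.69546 mol → 0.69546 mol Mg, 0.69546 mol O.
Al2O3: 72.34/101.961 = 0.70949 mol → 1.41898 mol Al, 2.12847 mol O.
Total oxygen = 2.82393 mol. Normalization factor = 4/2.82393 = 1.41647.
Al per 4 O = 1.41898 × 1.41647 = 2.010.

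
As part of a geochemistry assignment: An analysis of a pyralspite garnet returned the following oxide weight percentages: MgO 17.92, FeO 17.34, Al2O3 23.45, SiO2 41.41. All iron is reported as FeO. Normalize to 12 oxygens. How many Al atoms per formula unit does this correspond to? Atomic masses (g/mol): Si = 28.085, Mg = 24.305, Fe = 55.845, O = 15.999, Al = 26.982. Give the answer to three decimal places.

17.92 wt% MgO ÷ 40.304 g/mol = 0.44462 mol, giving 0.44462 Mg and 0.44462 O.
17.34 wt% FeO ÷ 71.844 g/mol = 0.24136 mol, giving 0.24136 Fe and 0.24136 O.
23.45 wt% Al2O3 ÷ 101.961 g/mol = 0.22999 mol, giving 0.45998 Al and 0.68997 O.
41.41 wt% SiO2 ÷ 60.083 g/mol = 0.68921 mol, giving 0.68921 Si and 1.37842 O.
Oxygen sums to 2.75437; scaling by 12/2.75437 = 4.35671 puts the formula on 12 O.
Al: 0.45998 × 4.35671 = 2.004 atoms per formula unit.

2.004 Al apfu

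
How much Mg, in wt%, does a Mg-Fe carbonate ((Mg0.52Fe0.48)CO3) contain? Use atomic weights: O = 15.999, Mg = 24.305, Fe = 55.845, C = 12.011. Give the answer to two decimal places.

12.71 wt%

Formula mass = 0.52·24.305 + 0.48·55.845 + 1·12.011 + 3·15.999 = 99.452 g/mol, of which 12.639 g is Mg.
So Mg makes up 12.639/99.452 = 0.1271 of the mass, i.e. 12.71%.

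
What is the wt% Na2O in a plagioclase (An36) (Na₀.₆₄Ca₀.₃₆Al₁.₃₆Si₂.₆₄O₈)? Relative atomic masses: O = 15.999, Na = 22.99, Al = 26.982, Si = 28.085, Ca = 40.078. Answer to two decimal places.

Formula mass = 267.974 g/mol.
0.64 Na → 0.3200 mol Na2O per formula unit; M(Na2O) = 61.979, so Na2O mass = 19.833 g.
19.833/267.974 × 100 = 7.40 wt%.

7.40 wt%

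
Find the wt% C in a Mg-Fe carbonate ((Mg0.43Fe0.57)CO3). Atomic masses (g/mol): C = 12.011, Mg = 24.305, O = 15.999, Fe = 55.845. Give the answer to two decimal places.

11.74 wt%

Molar mass of (Mg0.43Fe0.57)CO3: 0.43·24.305 + 0.57·55.845 + 1·12.011 + 3·15.999 = 102.291 g/mol.
Mass of C per formula unit: 1 × 12.011 = 12.011 g.
Weight fraction C = 12.011 / 102.291 = 0.1174.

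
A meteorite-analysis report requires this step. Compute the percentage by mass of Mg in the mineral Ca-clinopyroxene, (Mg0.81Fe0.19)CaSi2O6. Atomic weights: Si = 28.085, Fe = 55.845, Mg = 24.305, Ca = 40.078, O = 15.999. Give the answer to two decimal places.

8.85 weight percent

Formula mass = 0.81*24.305 + 0.19*55.845 + 1*40.078 + 2*28.085 + 6*15.999 = 222.540 g/mol, of which 19.687 g is Mg.
So Mg makes up 19.687/222.540 = 0.0885 of the mass, i.e. 8.85%.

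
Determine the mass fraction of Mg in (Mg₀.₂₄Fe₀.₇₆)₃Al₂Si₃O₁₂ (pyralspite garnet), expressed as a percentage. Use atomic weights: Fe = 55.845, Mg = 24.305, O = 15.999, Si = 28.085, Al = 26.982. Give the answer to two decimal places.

3.68 weight percent

Formula mass = 0.72*24.305 + 2.28*55.845 + 2*26.982 + 3*28.085 + 12*15.999 = 475.033 g/mol, of which 17.500 g is Mg.
So Mg makes up 17.500/475.033 = 0.0368 of the mass, i.e. 3.68%.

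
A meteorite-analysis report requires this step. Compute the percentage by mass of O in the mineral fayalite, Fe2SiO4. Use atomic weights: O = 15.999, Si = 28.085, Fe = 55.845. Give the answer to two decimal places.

31.41 weight percent

Formula mass = 2·55.845 + 1·28.085 + 4·15.999 = 203.771 g/mol, of which 63.996 g is O.
So O makes up 63.996/203.771 = 0.3141 of the mass, i.e. 31.41%.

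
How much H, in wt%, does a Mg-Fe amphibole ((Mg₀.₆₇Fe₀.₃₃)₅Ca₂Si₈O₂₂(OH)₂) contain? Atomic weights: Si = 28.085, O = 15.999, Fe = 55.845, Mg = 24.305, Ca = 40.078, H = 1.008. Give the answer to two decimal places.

Formula mass = 3.35*24.305 + 1.65*55.845 + 2*40.078 + 8*28.085 + 24*15.999 + 2*1.008 = 864.394 g/mol, of which 2.016 g is H.
So H makes up 2.016/864.394 = 0.0023 of the mass, i.e. 0.23%.

0.23 wt%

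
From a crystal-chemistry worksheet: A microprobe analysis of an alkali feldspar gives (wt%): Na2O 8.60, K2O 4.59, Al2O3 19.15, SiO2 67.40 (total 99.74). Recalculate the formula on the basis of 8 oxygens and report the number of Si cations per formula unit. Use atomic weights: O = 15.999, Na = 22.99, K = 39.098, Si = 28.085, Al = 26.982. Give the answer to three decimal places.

2.997 Si apfu

Na2O: 8.60/61.979 = 0.13876 mol → 0.27752 mol Na, 0.13876 mol O.
K2O: 4.59/94.195 = 0.04873 mol → 0.09746 mol K, 0.04873 mol O.
Al2O3: 19.15/101.961 = 0.18782 mol → 0.37564 mol Al, 0.56346 mol O.
SiO2: 67.40/60.083 = 1.12178 mol → 1.12178 mol Si, 2.24356 mol O.
Total oxygen = 2.99451 mol. Normalization factor = 8/2.99451 = 2.67156.
Si per 8 O = 1.12178 × 2.67156 = 2.997.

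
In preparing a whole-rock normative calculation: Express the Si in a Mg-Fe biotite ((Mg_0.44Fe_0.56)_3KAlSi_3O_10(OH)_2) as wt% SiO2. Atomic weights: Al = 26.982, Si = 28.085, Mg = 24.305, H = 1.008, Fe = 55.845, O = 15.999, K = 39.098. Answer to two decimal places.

M((Mg_0.44Fe_0.56)_3KAlSi_3O_10(OH)_2) = 470.241 g/mol; M(SiO2) = 60.083 g/mol.
Moles SiO2 per formula unit = 3 Si ÷ 1 = 3.0000.
SiO2 fraction = (3.0000 × 60.083) / 470.241 = 180.249/470.241 = 0.3833.

38.33 wt%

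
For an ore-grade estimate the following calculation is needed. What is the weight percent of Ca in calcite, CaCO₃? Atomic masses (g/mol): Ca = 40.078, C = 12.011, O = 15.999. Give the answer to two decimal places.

40.04 mass %

M(CaCO₃) = 100.086 g/mol.
Ca contributes 1 × 40.078 = 40.078 g per mole.
40.078/100.086 = 0.4004 → 40.04%.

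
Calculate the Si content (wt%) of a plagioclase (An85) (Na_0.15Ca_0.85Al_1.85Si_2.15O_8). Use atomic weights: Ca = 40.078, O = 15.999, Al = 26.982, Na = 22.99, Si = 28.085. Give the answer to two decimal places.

Formula mass = 0.15*22.99 + 0.85*40.078 + 1.85*26.982 + 2.15*28.085 + 8*15.999 = 275.806 g/mol, of which 60.383 g is Si.
So Si makes up 60.383/275.806 = 0.2189 of the mass, i.e. 21.89%.

21.89 wt%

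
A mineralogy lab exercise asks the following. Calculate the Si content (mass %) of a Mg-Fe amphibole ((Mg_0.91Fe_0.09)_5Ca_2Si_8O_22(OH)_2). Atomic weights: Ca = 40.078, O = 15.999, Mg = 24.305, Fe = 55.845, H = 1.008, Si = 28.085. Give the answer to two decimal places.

M((Mg_0.91Fe_0.09)_5Ca_2Si_8O_22(OH)_2) = 826.546 g/mol.
Si contributes 8 × 28.085 = 224.680 g per mole.
224.680/826.546 = 0.2718 → 27.18%.

27.18 mass %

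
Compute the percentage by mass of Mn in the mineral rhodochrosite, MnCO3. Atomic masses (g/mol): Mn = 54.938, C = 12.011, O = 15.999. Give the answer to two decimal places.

47.79 weight percent

Formula mass = 1×54.938 + 1×12.011 + 3×15.999 = 114.946 g/mol, of which 54.938 g is Mn.
So Mn makes up 54.938/114.946 = 0.4779 of the mass, i.e. 47.79%.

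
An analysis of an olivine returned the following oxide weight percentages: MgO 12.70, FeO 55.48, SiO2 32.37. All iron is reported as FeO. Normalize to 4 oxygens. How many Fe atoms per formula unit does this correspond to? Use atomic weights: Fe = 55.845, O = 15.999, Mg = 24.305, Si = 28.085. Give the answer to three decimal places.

1.427 Fe apfu

MgO: 12.70/40.304 = 0.31511 mol → 0.31511 mol Mg, 0.31511 mol O.
FeO: 55.48/71.844 = 0.77223 mol → 0.77223 mol Fe, 0.77223 mol O.
SiO2: 32.37/60.083 = 0.53875 mol → 0.53875 mol Si, 1.07750 mol O.
Total oxygen = 2.16484 mol. Normalization factor = 4/2.16484 = 1.84771.
Fe per 4 O = 0.77223 × 1.84771 = 1.427.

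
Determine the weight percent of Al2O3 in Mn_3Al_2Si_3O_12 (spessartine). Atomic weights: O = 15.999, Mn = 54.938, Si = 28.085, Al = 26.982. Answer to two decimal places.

Formula mass = 495.021 g/mol.
2 Al → 1.0000 mol Al2O3 per formula unit; M(Al2O3) = 101.961, so Al2O3 mass = 101.961 g.
101.961/495.021 × 100 = 20.60 wt%.

20.60 wt%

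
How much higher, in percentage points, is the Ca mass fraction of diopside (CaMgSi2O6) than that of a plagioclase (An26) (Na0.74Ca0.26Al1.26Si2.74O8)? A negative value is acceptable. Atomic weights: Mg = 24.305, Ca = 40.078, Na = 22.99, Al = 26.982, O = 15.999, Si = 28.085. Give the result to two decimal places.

14.60 percentage points

First mineral: 40.078 g Ca in 216.547 g formula = 18.51 wt% Ca.
Second mineral: 10.420 g Ca in 266.375 g formula = 3.91 wt% Ca.
18.51% − 3.91% gives a difference of 14.60 percentage points.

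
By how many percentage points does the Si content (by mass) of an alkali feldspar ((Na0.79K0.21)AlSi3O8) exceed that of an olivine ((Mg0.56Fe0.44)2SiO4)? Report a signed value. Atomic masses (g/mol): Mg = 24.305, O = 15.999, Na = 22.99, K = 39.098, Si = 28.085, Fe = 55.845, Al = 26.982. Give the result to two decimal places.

15.05 percentage points

First mineral: 84.255 g Si in 265.602 g formula = 31.72 wt% Si.
Second mineral: 28.085 g Si in 168.446 g formula = 16.67 wt% Si.
31.72% − 16.67% gives a difference of 15.05 percentage points.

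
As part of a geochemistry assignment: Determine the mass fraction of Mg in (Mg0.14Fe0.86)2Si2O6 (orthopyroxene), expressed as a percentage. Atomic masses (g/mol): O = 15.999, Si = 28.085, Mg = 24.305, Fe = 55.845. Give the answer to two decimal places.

2.67 wt%

M((Mg0.14Fe0.86)2Si2O6) = 255.023 g/mol.
Mg contributes 0.28 × 24.305 = 6.805 g per mole.
6.805/255.023 = 0.0267 → 2.67%.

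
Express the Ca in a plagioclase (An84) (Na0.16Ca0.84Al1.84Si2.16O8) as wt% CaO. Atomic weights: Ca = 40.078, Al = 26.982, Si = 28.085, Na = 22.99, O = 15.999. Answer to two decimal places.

17.09 wt%

M(Na0.16Ca0.84Al1.84Si2.16O8) = 275.646 g/mol; M(CaO) = 56.077 g/mol.
Moles CaO per formula unit = 0.84 Ca ÷ 1 = 0.8400.
CaO fraction = (0.8400 × 56.077) / 275.646 = 47.105/275.646 = 0.1709.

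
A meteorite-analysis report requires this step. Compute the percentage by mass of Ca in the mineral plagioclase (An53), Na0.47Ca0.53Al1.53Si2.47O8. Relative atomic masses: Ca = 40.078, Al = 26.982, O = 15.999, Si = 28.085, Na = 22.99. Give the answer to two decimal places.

Formula mass = 0.47*22.99 + 0.53*40.078 + 1.53*26.982 + 2.47*28.085 + 8*15.999 = 270.691 g/mol, of which 21.241 g is Ca.
So Ca makes up 21.241/270.691 = 0.0785 of the mass, i.e. 7.85%.

7.85 weight percent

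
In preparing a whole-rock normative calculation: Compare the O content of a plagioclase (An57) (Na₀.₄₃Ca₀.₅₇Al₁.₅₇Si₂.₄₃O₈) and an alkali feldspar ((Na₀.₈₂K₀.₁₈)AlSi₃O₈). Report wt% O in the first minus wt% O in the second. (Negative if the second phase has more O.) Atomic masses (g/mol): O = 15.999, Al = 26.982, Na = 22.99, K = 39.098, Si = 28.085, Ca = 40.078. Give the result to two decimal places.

M(Na₀.₄₃Ca₀.₅₇Al₁.₅₇Si₂.₄₃O₈) = 271.330 g/mol, so wt% O = 127.992/271.330 × 100 = 47.17%.
M((Na₀.₈₂K₀.₁₈)AlSi₃O₈) = 265.118 g/mol, so wt% O = 127.992/265.118 × 100 = 48.28%.
47.17 − 48.28 = -1.11 pp.

-1.11 percentage points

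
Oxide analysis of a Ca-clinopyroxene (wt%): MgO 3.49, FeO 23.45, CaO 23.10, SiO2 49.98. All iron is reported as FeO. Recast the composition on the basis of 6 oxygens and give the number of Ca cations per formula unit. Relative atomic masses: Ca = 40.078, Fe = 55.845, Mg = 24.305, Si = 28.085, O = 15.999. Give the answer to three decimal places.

0.993 Ca apfu

3.49 wt% MgO ÷ 40.304 g/mol = 0.08659 mol, giving 0.08659 Mg and 0.08659 O.
23.45 wt% FeO ÷ 71.844 g/mol = 0.32640 mol, giving 0.32640 Fe and 0.32640 O.
23.10 wt% CaO ÷ 56.077 g/mol = 0.41193 mol, giving 0.41193 Ca and 0.41193 O.
49.98 wt% SiO2 ÷ 60.083 g/mol = 0.83185 mol, giving 0.83185 Si and 1.66370 O.
Oxygen sums to 2.48862; scaling by 6/2.48862 = 2.41097 puts the formula on 6 O.
Ca: 0.41193 × 2.41097 = 0.993 atoms per formula unit.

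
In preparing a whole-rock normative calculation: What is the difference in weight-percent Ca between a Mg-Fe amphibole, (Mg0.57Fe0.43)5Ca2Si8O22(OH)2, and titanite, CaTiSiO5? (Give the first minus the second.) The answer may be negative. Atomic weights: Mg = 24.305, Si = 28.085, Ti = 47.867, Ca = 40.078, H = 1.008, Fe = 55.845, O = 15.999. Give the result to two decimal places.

-11.34 percentage points

M((Mg0.57Fe0.43)5Ca2Si8O22(OH)2) = 880.164 g/mol, so wt% Ca = 80.156/880.164 × 100 = 9.11%.
M(CaTiSiO5) = 196.025 g/mol, so wt% Ca = 40.078/196.025 × 100 = 20.45%.
9.11 − 20.45 = -11.34 pp.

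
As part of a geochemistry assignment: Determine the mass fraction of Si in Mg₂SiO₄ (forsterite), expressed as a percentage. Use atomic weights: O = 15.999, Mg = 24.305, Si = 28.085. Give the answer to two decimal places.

Formula mass = 2·24.305 + 1·28.085 + 4·15.999 = 140.691 g/mol, of which 28.085 g is Si.
So Si makes up 28.085/140.691 = 0.1996 of the mass, i.e. 19.96%.

19.96 wt%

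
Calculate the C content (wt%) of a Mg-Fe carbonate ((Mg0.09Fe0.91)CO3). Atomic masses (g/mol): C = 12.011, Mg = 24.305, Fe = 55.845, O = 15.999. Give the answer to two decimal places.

10.63 wt%

Molar mass of (Mg0.09Fe0.91)CO3: 0.09·24.305 + 0.91·55.845 + 1·12.011 + 3·15.999 = 113.014 g/mol.
Mass of C per formula unit: 1 × 12.011 = 12.011 g.
Weight fraction C = 12.011 / 113.014 = 0.1063.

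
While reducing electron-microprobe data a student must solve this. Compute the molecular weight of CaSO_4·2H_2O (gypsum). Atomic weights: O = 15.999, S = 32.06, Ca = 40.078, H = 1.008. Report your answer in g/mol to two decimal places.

172.16 g/mol

Ca: 1 × 40.078 = 40.0780
S: 1 × 32.06 = 32.0600
O: 6 × 15.999 = 95.9940
H: 4 × 1.008 = 4.0320
Summing the contributions gives the formula mass.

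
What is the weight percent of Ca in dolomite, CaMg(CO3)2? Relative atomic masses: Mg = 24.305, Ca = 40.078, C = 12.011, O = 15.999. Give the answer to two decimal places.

21.73 weight percent

Molar mass of CaMg(CO3)2: 1×40.078 + 1×24.305 + 2×12.011 + 6×15.999 = 184.399 g/mol.
Mass of Ca per formula unit: 1 × 40.078 = 40.078 g.
Weight fraction Ca = 40.078 / 184.399 = 0.2173.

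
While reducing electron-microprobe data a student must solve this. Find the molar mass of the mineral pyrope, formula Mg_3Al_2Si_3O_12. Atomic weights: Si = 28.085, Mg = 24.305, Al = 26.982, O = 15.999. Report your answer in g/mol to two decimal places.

Mg: 3 × 24.305 = 72.9150
Al: 2 × 26.982 = 53.9640
Si: 3 × 28.085 = 84.2550
O: 12 × 15.999 = 191.9880
Summing the contributions gives the formula mass.

403.12 g/mol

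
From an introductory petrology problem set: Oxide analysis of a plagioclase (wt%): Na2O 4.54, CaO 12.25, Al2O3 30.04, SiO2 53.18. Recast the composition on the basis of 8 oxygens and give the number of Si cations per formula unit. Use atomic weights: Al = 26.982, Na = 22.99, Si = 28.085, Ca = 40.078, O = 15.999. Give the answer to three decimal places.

2.404 Si apfu

4.54 wt% Na2O ÷ 61.979 g/mol = 0.07325 mol, giving 0.14650 Na and 0.07325 O.
12.25 wt% CaO ÷ 56.077 g/mol = 0.21845 mol, giving 0.21845 Ca and 0.21845 O.
30.04 wt% Al2O3 ÷ 101.961 g/mol = 0.29462 mol, giving 0.58924 Al and 0.88386 O.
53.18 wt% SiO2 ÷ 60.083 g/mol = 0.88511 mol, giving 0.88511 Si and 1.77022 O.
Oxygen sums to 2.94578; scaling by 8/2.94578 = 2.71575 puts the formula on 8 O.
Si: 0.88511 × 2.71575 = 2.404 atoms per formula unit.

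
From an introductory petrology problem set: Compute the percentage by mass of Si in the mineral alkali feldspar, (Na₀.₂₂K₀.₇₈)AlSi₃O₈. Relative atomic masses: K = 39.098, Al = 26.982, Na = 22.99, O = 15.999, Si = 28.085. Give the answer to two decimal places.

30.66 weight percent

Formula mass = 0.22×22.99 + 0.78×39.098 + 1×26.982 + 3×28.085 + 8×15.999 = 274.783 g/mol, of which 84.255 g is Si.
So Si makes up 84.255/274.783 = 0.3066 of the mass, i.e. 30.66%.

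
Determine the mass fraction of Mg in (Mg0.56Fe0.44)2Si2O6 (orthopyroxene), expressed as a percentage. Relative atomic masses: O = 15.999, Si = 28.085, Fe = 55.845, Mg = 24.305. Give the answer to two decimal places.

M((Mg0.56Fe0.44)2Si2O6) = 228.529 g/mol.
Mg contributes 1.12 × 24.305 = 27.222 g per mole.
27.222/228.529 = 0.1191 → 11.91%.

11.91 weight percent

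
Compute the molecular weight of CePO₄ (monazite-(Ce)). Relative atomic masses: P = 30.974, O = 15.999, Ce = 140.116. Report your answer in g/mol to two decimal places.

235.09 g/mol

Ce: 1 × 140.116 = 140.1160
P: 1 × 30.974 = 30.9740
O: 4 × 15.999 = 63.9960
Summing the contributions gives the formula mass.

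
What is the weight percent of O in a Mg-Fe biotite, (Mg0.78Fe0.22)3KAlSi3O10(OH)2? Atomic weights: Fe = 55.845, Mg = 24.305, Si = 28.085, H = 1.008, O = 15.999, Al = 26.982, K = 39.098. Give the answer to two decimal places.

43.83 mass %

Formula mass = 2.34·24.305 + 0.66·55.845 + 1·39.098 + 1·26.982 + 3·28.085 + 12·15.999 + 2·1.008 = 438.070 g/mol, of which 191.988 g is O.
So O makes up 191.988/438.070 = 0.4383 of the mass, i.e. 43.83%.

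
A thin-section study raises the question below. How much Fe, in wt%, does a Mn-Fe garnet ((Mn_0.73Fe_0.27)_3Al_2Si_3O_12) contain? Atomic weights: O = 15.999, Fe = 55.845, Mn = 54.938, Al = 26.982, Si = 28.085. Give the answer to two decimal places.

9.12 wt%

M((Mn_0.73Fe_0.27)_3Al_2Si_3O_12) = 495.756 g/mol.
Fe contributes 0.81 × 55.845 = 45.234 g per mole.
45.234/495.756 = 0.0912 → 9.12%.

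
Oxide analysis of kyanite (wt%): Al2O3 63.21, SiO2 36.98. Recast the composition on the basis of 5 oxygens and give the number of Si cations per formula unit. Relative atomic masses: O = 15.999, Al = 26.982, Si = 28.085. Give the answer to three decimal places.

0.996 Si apfu

63.21 wt% Al2O3 ÷ 101.961 g/mol = 0.61994 mol, giving 1.23988 Al and 1.85982 O.
36.98 wt% SiO2 ÷ 60.083 g/mol = 0.61548 mol, giving 0.61548 Si and 1.23096 O.
Oxygen sums to 3.09078; scaling by 5/3.09078 = 1.61771 puts the formula on 5 O.
Si: 0.61548 × 1.61771 = 0.996 atoms per formula unit.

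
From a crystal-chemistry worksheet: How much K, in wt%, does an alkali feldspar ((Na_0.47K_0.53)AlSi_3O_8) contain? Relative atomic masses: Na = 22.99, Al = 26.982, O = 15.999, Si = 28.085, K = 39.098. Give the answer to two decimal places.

Molar mass of (Na_0.47K_0.53)AlSi_3O_8: 0.47*22.99 + 0.53*39.098 + 1*26.982 + 3*28.085 + 8*15.999 = 270.756 g/mol.
Mass of K per formula unit: 0.53 × 39.098 = 20.722 g.
Weight fraction K = 20.722 / 270.756 = 0.0765.

7.65 wt%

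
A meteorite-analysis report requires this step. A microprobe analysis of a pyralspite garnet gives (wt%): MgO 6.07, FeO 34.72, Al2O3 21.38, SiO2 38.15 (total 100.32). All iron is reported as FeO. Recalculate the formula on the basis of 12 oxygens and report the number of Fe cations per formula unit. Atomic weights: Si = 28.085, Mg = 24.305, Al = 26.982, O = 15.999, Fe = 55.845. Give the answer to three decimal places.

6.07 wt% MgO ÷ 40.304 g/mol = 0.15061 mol, giving 0.15061 Mg and 0.15061 O.
34.72 wt% FeO ÷ 71.844 g/mol = 0.48327 mol, giving 0.48327 Fe and 0.48327 O.
21.38 wt% Al2O3 ÷ 101.961 g/mol = 0.20969 mol, giving 0.41938 Al and 0.62907 O.
38.15 wt% SiO2 ÷ 60.083 g/mol = 0.63495 mol, giving 0.63495 Si and 1.26990 O.
Oxygen sums to 2.53285; scaling by 12/2.53285 = 4.73775 puts the formula on 12 O.
Fe: 0.48327 × 4.73775 = 2.290 atoms per formula unit.

2.290 Fe apfu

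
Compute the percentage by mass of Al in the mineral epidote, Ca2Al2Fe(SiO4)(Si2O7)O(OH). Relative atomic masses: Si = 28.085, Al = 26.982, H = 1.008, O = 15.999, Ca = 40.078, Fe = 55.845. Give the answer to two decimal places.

11.17 wt%

Formula mass = 2×40.078 + 2×26.982 + 1×55.845 + 3×28.085 + 13×15.999 + 1×1.008 = 483.215 g/mol, of which 53.964 g is Al.
So Al makes up 53.964/483.215 = 0.1117 of the mass, i.e. 11.17%.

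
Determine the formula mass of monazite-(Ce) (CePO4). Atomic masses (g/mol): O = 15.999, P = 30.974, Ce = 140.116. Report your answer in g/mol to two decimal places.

The formula mass is the sum 1·140.116 + 1·30.974 + 4·15.999.

235.09 g/mol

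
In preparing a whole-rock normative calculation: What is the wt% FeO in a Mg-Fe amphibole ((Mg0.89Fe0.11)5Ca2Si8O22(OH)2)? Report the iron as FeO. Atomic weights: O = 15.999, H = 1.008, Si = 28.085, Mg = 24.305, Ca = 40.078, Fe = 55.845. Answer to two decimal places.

Formula mass = 829.700 g/mol.
0.55 Fe → 0.5500 mol FeO per formula unit; M(FeO) = 71.844, so FeO mass = 39.514 g.
39.514/829.700 × 100 = 4.76 wt%.

4.76 wt%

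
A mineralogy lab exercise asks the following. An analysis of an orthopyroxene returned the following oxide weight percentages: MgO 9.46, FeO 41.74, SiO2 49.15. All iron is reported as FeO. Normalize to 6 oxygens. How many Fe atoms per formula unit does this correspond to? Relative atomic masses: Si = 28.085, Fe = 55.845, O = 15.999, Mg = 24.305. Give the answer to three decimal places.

9.46 wt% MgO ÷ 40.304 g/mol = 0.23472 mol, giving 0.23472 Mg and 0.23472 O.
41.74 wt% FeO ÷ 71.844 g/mol = 0.58098 mol, giving 0.58098 Fe and 0.58098 O.
49.15 wt% SiO2 ÷ 60.083 g/mol = 0.81804 mol, giving 0.81804 Si and 1.63608 O.
Oxygen sums to 2.45178; scaling by 6/2.45178 = 2.44720 puts the formula on 6 O.
Fe: 0.58098 × 2.44720 = 1.422 atoms per formula unit.

1.422 Fe apfu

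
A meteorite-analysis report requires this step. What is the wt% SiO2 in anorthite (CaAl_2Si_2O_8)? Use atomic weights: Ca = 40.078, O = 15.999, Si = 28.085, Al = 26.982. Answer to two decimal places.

43.19 wt%

M(CaAl_2Si_2O_8) = 278.204 g/mol; M(SiO2) = 60.083 g/mol.
Moles SiO2 per formula unit = 2 Si ÷ 1 = 2.0000.
SiO2 fraction = (2.0000 × 60.083) / 278.204 = 120.166/278.204 = 0.4319.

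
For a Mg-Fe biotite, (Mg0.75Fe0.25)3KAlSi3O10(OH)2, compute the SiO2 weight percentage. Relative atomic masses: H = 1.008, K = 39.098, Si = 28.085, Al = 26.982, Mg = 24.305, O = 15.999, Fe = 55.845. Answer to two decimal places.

40.88 wt%

Molar mass of (Mg0.75Fe0.25)3KAlSi3O10(OH)2 = 2.25·24.305 + 0.75·55.845 + 1·39.098 + 1·26.982 + 3·28.085 + 12·15.999 + 2·1.008 = 440.909 g/mol.
Each formula unit contains 3 Si, equivalent to 3/1 = 3.0000 mol SiO2.
M(SiO2) = 1×28.085 + 2×15.999 = 60.083 g/mol.
Mass of SiO2 per formula unit = 3.0000 × 60.083 = 180.249 g.
SiO2 wt% = 180.249 / 440.909 × 100 = 40.88%.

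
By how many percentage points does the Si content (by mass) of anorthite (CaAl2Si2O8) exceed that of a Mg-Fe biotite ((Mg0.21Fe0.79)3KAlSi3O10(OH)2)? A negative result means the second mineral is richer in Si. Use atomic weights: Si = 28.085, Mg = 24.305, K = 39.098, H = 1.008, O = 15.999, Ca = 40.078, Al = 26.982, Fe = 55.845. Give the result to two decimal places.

3.07 percentage points

M(CaAl2Si2O8) = 278.204 g/mol, so wt% Si = 56.170/278.204 × 100 = 20.19%.
M((Mg0.21Fe0.79)3KAlSi3O10(OH)2) = 492.004 g/mol, so wt% Si = 84.255/492.004 × 100 = 17.12%.
20.19 − 17.12 = 3.07 pp.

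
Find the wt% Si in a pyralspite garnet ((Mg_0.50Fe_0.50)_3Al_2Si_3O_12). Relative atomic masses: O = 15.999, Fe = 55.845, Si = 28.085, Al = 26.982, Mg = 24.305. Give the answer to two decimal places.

Formula mass = 1.50*24.305 + 1.50*55.845 + 2*26.982 + 3*28.085 + 12*15.999 = 450.432 g/mol, of which 84.255 g is Si.
So Si makes up 84.255/450.432 = 0.1871 of the mass, i.e. 18.71%.

18.71 wt%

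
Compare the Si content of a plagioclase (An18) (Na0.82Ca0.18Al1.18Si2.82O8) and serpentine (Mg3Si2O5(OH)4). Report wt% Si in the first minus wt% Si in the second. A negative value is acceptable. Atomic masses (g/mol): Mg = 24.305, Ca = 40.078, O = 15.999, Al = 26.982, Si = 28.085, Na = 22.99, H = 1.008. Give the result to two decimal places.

Si in Na0.82Ca0.18Al1.18Si2.82O8: molar mass 265.096 g/mol; 2.82×28.085 = 79.200 g → 29.88 wt%.
Si in Mg3Si2O5(OH)4: molar mass 277.108 g/mol; 2×28.085 = 56.170 g → 20.27 wt%.
Difference = 29.88 − 20.27 = 9.61 percentage points.

9.61 percentage points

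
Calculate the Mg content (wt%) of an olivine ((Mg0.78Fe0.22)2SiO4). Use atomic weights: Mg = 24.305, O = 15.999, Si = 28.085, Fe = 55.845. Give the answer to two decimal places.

Molar mass of (Mg0.78Fe0.22)2SiO4: 1.56×24.305 + 0.44×55.845 + 1×28.085 + 4×15.999 = 154.569 g/mol.
Mass of Mg per formula unit: 1.56 × 24.305 = 37.916 g.
Weight fraction Mg = 37.916 / 154.569 = 0.2453.

24.53 wt%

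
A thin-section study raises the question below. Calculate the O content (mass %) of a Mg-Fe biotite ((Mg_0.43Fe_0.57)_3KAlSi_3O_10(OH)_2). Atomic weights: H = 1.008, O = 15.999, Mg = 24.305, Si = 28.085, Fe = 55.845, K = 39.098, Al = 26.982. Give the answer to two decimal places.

40.75 mass %

Molar mass of (Mg_0.43Fe_0.57)_3KAlSi_3O_10(OH)_2: 1.29·24.305 + 1.71·55.845 + 1·39.098 + 1·26.982 + 3·28.085 + 12·15.999 + 2·1.008 = 471.187 g/mol.
Mass of O per formula unit: 12 × 15.999 = 191.988 g.
Weight fraction O = 191.988 / 471.187 = 0.4075.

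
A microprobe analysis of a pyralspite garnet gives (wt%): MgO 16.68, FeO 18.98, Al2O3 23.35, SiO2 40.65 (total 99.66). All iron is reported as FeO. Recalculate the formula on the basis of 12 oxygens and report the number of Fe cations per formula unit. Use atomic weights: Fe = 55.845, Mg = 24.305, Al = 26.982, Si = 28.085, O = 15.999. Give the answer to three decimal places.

MgO: 16.68/40.304 = 0.41385 mol → 0.41385 mol Mg, 0.41385 mol O.
FeO: 18.98/71.844 = 0.26418 mol → 0.26418 mol Fe, 0.26418 mol O.
Al2O3: 23.35/101.961 = 0.22901 mol → 0.45802 mol Al, 0.68703 mol O.
SiO2: 40.65/60.083 = 0.67656 mol → 0.67656 mol Si, 1.35312 mol O.
Total oxygen = 2.71818 mol. Normalization factor = 12/2.71818 = 4.41472.
Fe per 12 O = 0.26418 × 4.41472 = 1.166.

1.166 Fe apfu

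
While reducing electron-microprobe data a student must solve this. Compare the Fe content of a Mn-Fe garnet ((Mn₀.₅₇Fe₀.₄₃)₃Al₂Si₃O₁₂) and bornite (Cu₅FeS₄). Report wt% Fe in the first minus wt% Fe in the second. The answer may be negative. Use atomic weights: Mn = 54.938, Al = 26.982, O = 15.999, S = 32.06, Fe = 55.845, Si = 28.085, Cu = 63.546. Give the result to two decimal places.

3.39 percentage points

Fe in (Mn₀.₅₇Fe₀.₄₃)₃Al₂Si₃O₁₂: molar mass 496.191 g/mol; 1.29×55.845 = 72.040 g → 14.52 wt%.
Fe in Cu₅FeS₄: molar mass 501.815 g/mol; 1×55.845 = 55.845 g → 11.13 wt%.
Difference = 14.52 − 11.13 = 3.39 percentage points.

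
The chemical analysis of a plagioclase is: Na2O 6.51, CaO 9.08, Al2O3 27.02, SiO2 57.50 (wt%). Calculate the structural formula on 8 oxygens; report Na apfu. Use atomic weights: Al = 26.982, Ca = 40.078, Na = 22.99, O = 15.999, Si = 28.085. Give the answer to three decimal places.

0.565 Na apfu

Na2O: 6.51/61.979 = 0.10504 mol → 0.21008 mol Na, 0.10504 mol O.
CaO: 9.08/56.077 = 0.16192 mol → 0.16192 mol Ca, 0.16192 mol O.
Al2O3: 27.02/101.961 = 0.26500 mol → 0.53000 mol Al, 0.79500 mol O.
SiO2: 57.50/60.083 = 0.95701 mol → 0.95701 mol Si, 1.91402 mol O.
Total oxygen = 2.97598 mol. Normalization factor = 8/2.97598 = 2.68819.
Na per 8 O = 0.21008 × 2.68819 = 0.565.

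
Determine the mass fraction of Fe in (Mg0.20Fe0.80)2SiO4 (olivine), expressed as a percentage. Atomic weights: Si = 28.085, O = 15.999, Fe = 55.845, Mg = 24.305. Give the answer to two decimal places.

Molar mass of (Mg0.20Fe0.80)2SiO4: 0.40·24.305 + 1.60·55.845 + 1·28.085 + 4·15.999 = 191.155 g/mol.
Mass of Fe per formula unit: 1.60 × 55.845 = 89.352 g.
Weight fraction Fe = 89.352 / 191.155 = 0.4674.

46.74 wt%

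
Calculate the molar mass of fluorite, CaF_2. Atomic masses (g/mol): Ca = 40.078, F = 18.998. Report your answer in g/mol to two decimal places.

78.07 g/mol

Ca: 1 × 40.078 = 40.0780
F: 2 × 18.998 = 37.9960
Summing the contributions gives the formula mass.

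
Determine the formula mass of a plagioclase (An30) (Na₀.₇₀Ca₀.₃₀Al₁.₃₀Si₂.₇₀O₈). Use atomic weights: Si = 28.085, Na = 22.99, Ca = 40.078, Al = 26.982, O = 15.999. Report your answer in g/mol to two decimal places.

267.01 g/mol

The formula mass is the sum 0.70×22.99 + 0.30×40.078 + 1.30×26.982 + 2.70×28.085 + 8×15.999.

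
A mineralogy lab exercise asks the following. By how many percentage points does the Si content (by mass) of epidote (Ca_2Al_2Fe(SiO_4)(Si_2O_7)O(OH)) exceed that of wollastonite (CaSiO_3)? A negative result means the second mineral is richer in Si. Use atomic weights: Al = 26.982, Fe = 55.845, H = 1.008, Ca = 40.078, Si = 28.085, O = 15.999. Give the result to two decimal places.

M(Ca_2Al_2Fe(SiO_4)(Si_2O_7)O(OH)) = 483.215 g/mol, so wt% Si = 84.255/483.215 × 100 = 17.44%.
M(CaSiO_3) = 116.160 g/mol, so wt% Si = 28.085/116.160 × 100 = 24.18%.
17.44 − 24.18 = -6.74 pp.

-6.74 percentage points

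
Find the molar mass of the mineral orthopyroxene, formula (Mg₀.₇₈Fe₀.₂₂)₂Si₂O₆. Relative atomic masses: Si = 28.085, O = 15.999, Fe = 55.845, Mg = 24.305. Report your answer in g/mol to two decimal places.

214.65 g/mol

M = 1.56(24.305) + 0.44(55.845) + 2(28.085) + 6(15.999)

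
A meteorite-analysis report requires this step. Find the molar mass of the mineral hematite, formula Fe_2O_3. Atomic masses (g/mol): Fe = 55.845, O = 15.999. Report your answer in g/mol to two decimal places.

159.69 g/mol

Fe: 2 × 55.845 = 111.6900
O: 3 × 15.999 = 47.9970
Summing the contributions gives the formula mass.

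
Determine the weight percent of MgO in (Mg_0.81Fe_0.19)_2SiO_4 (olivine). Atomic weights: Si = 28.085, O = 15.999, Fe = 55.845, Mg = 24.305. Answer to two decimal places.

M((Mg_0.81Fe_0.19)_2SiO_4) = 152.676 g/mol; M(MgO) = 40.304 g/mol.
Moles MgO per formula unit = 1.62 Mg ÷ 1 = 1.6200.
MgO fraction = (1.6200 × 40.304) / 152.676 = 65.292/152.676 = 0.4277.

42.77 wt%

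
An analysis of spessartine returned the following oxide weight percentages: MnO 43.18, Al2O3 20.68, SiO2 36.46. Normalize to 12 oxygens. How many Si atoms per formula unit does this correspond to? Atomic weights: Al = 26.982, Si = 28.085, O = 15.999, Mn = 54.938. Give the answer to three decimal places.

2.996 Si apfu

43.18 wt% MnO ÷ 70.937 g/mol = 0.60871 mol, giving 0.60871 Mn and 0.60871 O.
20.68 wt% Al2O3 ÷ 101.961 g/mol = 0.20282 mol, giving 0.40564 Al and 0.60846 O.
36.46 wt% SiO2 ÷ 60.083 g/mol = 0.60683 mol, giving 0.60683 Si and 1.21366 O.
Oxygen sums to 2.43083; scaling by 12/2.43083 = 4.93659 puts the formula on 12 O.
Si: 0.60683 × 4.93659 = 2.996 atoms per formula unit.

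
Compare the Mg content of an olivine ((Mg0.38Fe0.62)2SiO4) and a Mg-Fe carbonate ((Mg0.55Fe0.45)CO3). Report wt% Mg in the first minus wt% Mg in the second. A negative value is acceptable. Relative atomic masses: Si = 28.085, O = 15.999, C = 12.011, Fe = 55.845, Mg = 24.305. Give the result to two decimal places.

First mineral: 18.472 g Mg in 179.801 g formula = 10.27 wt% Mg.
Second mineral: 13.368 g Mg in 98.506 g formula = 13.57 wt% Mg.
10.27% − 13.57% gives a difference of -3.30 percentage points.

-3.30 percentage points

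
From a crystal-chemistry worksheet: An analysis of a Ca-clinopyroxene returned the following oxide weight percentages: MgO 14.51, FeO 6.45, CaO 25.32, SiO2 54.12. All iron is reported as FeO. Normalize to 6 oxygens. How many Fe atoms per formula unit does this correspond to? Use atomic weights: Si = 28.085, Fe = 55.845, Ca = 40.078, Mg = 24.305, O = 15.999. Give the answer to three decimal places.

0.199 Fe apfu

14.51 wt% MgO ÷ 40.304 g/mol = 0.36001 mol, giving 0.36001 Mg and 0.36001 O.
6.45 wt% FeO ÷ 71.844 g/mol = 0.08978 mol, giving 0.08978 Fe and 0.08978 O.
25.32 wt% CaO ÷ 56.077 g/mol = 0.45152 mol, giving 0.45152 Ca and 0.45152 O.
54.12 wt% SiO2 ÷ 60.083 g/mol = 0.90075 mol, giving 0.90075 Si and 1.80150 O.
Oxygen sums to 2.70281; scaling by 6/2.70281 = 2.21991 puts the formula on 6 O.
Fe: 0.08978 × 2.21991 = 0.199 atoms per formula unit.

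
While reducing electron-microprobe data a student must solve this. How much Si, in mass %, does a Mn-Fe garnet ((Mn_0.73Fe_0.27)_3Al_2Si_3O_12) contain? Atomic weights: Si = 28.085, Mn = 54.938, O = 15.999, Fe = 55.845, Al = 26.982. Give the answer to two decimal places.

Formula mass = 2.19×54.938 + 0.81×55.845 + 2×26.982 + 3×28.085 + 12×15.999 = 495.756 g/mol, of which 84.255 g is Si.
So Si makes up 84.255/495.756 = 0.1700 of the mass, i.e. 17.00%.

17.00 mass %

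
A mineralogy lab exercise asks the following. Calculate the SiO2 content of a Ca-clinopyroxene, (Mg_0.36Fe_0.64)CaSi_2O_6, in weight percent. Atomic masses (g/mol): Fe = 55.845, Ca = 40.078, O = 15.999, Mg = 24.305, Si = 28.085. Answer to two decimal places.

Molar mass of (Mg_0.36Fe_0.64)CaSi_2O_6 = 0.36×24.305 + 0.64×55.845 + 1×40.078 + 2×28.085 + 6×15.999 = 236.733 g/mol.
Each formula unit contains 2 Si, equivalent to 2/1 = 2.0000 mol SiO2.
M(SiO2) = 1×28.085 + 2×15.999 = 60.083 g/mol.
Mass of SiO2 per formula unit = 2.0000 × 60.083 = 120.166 g.
SiO2 wt% = 120.166 / 236.733 × 100 = 50.76%.

50.76 wt%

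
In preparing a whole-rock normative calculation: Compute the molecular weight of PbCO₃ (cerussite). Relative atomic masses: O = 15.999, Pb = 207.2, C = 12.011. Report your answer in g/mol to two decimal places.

267.21 g/mol

The formula mass is the sum 1*207.2 + 1*12.011 + 3*15.999.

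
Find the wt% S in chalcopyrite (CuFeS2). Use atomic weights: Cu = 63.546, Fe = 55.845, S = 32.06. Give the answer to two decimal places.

34.94 wt%

M(CuFeS2) = 183.511 g/mol.
S contributes 2 × 32.06 = 64.120 g per mole.
64.120/183.511 = 0.3494 → 34.94%.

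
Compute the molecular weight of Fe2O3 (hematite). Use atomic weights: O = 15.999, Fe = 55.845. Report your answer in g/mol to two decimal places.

159.69 g/mol

M = 2·55.845 + 3·15.999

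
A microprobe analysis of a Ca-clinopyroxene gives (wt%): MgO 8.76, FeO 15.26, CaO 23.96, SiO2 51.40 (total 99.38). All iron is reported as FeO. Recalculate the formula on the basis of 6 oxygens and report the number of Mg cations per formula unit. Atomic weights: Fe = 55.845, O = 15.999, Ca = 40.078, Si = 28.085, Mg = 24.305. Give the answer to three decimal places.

0.508 Mg apfu

MgO: 8.76/40.304 = 0.21735 mol → 0.21735 mol Mg, 0.21735 mol O.
FeO: 15.26/71.844 = 0.21240 mol → 0.21240 mol Fe, 0.21240 mol O.
CaO: 23.96/56.077 = 0.42727 mol → 0.42727 mol Ca, 0.42727 mol O.
SiO2: 51.40/60.083 = 0.85548 mol → 0.85548 mol Si, 1.71096 mol O.
Total oxygen = 2.56798 mol. Normalization factor = 6/2.56798 = 2.33647.
Mg per 6 O = 0.21735 × 2.33647 = 0.508.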